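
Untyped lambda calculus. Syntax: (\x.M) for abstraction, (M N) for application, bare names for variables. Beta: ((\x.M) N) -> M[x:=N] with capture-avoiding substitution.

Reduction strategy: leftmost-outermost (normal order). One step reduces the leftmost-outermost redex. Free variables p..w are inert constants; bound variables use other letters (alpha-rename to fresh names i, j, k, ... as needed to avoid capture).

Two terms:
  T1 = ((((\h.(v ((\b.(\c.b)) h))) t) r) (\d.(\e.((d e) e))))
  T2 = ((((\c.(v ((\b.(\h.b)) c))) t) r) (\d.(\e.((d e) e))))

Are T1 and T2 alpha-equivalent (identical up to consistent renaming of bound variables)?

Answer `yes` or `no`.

Answer: yes

Derivation:
Term 1: ((((\h.(v ((\b.(\c.b)) h))) t) r) (\d.(\e.((d e) e))))
Term 2: ((((\c.(v ((\b.(\h.b)) c))) t) r) (\d.(\e.((d e) e))))
Alpha-equivalence: compare structure up to binder renaming.
Result: True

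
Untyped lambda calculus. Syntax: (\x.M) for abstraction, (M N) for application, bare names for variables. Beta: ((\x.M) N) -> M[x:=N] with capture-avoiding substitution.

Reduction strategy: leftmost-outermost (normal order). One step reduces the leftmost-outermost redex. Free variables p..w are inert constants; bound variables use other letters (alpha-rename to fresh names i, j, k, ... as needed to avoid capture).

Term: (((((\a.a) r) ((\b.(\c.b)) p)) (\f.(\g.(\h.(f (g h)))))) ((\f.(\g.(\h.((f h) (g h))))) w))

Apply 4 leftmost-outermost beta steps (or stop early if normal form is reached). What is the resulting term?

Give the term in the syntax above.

Answer: (((r (\c.p)) (\f.(\g.(\h.(f (g h)))))) (\g.(\h.((w h) (g h)))))

Derivation:
Step 0: (((((\a.a) r) ((\b.(\c.b)) p)) (\f.(\g.(\h.(f (g h)))))) ((\f.(\g.(\h.((f h) (g h))))) w))
Step 1: (((r ((\b.(\c.b)) p)) (\f.(\g.(\h.(f (g h)))))) ((\f.(\g.(\h.((f h) (g h))))) w))
Step 2: (((r (\c.p)) (\f.(\g.(\h.(f (g h)))))) ((\f.(\g.(\h.((f h) (g h))))) w))
Step 3: (((r (\c.p)) (\f.(\g.(\h.(f (g h)))))) (\g.(\h.((w h) (g h)))))
Step 4: (normal form reached)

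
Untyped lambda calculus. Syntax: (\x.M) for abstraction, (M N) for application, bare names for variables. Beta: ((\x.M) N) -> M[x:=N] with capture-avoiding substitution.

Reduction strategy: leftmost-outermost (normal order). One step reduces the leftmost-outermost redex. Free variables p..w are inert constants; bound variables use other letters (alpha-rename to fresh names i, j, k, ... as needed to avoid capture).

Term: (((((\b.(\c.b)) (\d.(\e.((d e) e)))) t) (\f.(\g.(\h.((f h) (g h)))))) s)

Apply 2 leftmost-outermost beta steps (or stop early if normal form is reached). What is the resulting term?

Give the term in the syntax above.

Answer: (((\d.(\e.((d e) e))) (\f.(\g.(\h.((f h) (g h)))))) s)

Derivation:
Step 0: (((((\b.(\c.b)) (\d.(\e.((d e) e)))) t) (\f.(\g.(\h.((f h) (g h)))))) s)
Step 1: ((((\c.(\d.(\e.((d e) e)))) t) (\f.(\g.(\h.((f h) (g h)))))) s)
Step 2: (((\d.(\e.((d e) e))) (\f.(\g.(\h.((f h) (g h)))))) s)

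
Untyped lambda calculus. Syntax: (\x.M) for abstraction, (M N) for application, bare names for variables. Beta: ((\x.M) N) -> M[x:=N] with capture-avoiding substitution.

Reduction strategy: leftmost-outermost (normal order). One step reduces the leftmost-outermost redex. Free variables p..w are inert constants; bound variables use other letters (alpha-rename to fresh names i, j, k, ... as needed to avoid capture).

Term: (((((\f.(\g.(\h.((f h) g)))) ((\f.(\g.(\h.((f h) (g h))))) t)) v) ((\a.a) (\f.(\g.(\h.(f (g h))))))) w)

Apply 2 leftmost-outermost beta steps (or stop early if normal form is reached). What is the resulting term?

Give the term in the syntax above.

Step 0: (((((\f.(\g.(\h.((f h) g)))) ((\f.(\g.(\h.((f h) (g h))))) t)) v) ((\a.a) (\f.(\g.(\h.(f (g h))))))) w)
Step 1: ((((\g.(\h.((((\f.(\g.(\h.((f h) (g h))))) t) h) g))) v) ((\a.a) (\f.(\g.(\h.(f (g h))))))) w)
Step 2: (((\h.((((\f.(\g.(\h.((f h) (g h))))) t) h) v)) ((\a.a) (\f.(\g.(\h.(f (g h))))))) w)

Answer: (((\h.((((\f.(\g.(\h.((f h) (g h))))) t) h) v)) ((\a.a) (\f.(\g.(\h.(f (g h))))))) w)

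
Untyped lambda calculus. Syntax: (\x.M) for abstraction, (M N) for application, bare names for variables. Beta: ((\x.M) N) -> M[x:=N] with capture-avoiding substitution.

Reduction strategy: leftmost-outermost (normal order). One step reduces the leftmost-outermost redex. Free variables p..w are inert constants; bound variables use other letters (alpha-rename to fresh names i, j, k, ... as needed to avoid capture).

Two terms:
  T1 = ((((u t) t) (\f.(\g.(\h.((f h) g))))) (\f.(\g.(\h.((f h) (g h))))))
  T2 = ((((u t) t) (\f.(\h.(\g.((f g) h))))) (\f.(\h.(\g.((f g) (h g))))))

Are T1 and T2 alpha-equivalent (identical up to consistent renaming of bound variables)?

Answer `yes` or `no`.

Answer: yes

Derivation:
Term 1: ((((u t) t) (\f.(\g.(\h.((f h) g))))) (\f.(\g.(\h.((f h) (g h))))))
Term 2: ((((u t) t) (\f.(\h.(\g.((f g) h))))) (\f.(\h.(\g.((f g) (h g))))))
Alpha-equivalence: compare structure up to binder renaming.
Result: True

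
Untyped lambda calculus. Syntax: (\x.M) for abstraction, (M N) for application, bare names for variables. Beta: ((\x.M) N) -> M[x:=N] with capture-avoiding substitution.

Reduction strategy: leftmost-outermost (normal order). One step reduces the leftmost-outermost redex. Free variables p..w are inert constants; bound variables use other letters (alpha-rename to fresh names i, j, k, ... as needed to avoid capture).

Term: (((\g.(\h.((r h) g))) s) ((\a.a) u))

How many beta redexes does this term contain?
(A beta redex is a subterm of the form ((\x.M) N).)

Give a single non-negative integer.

Answer: 2

Derivation:
Term: (((\g.(\h.((r h) g))) s) ((\a.a) u))
  Redex: ((\g.(\h.((r h) g))) s)
  Redex: ((\a.a) u)
Total redexes: 2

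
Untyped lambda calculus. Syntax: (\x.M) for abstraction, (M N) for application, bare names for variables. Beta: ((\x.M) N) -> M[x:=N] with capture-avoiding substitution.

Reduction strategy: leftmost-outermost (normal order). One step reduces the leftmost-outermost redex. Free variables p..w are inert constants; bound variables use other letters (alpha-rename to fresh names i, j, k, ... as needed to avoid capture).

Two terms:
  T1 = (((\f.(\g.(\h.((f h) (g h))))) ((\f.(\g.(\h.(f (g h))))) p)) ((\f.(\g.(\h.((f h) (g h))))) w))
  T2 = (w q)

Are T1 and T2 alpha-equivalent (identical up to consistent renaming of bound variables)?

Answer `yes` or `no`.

Answer: no

Derivation:
Term 1: (((\f.(\g.(\h.((f h) (g h))))) ((\f.(\g.(\h.(f (g h))))) p)) ((\f.(\g.(\h.((f h) (g h))))) w))
Term 2: (w q)
Alpha-equivalence: compare structure up to binder renaming.
Result: False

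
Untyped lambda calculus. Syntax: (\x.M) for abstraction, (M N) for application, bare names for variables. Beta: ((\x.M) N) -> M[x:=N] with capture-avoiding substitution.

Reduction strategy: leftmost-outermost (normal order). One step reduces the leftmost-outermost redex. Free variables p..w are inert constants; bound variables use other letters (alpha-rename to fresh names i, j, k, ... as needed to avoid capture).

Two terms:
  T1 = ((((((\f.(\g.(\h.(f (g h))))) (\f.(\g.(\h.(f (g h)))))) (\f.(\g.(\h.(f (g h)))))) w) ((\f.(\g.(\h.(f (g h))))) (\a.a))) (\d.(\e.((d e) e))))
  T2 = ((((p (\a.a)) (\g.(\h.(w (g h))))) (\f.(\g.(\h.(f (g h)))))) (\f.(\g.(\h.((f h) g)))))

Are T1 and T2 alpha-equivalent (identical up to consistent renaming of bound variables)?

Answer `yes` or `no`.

Term 1: ((((((\f.(\g.(\h.(f (g h))))) (\f.(\g.(\h.(f (g h)))))) (\f.(\g.(\h.(f (g h)))))) w) ((\f.(\g.(\h.(f (g h))))) (\a.a))) (\d.(\e.((d e) e))))
Term 2: ((((p (\a.a)) (\g.(\h.(w (g h))))) (\f.(\g.(\h.(f (g h)))))) (\f.(\g.(\h.((f h) g)))))
Alpha-equivalence: compare structure up to binder renaming.
Result: False

Answer: no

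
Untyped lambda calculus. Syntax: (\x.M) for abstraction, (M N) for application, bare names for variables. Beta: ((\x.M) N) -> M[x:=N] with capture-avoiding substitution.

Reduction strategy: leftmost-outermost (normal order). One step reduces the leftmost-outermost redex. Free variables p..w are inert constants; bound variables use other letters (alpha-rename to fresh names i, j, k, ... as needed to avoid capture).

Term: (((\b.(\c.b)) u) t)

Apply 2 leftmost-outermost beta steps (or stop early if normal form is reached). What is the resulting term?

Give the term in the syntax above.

Step 0: (((\b.(\c.b)) u) t)
Step 1: ((\c.u) t)
Step 2: u

Answer: u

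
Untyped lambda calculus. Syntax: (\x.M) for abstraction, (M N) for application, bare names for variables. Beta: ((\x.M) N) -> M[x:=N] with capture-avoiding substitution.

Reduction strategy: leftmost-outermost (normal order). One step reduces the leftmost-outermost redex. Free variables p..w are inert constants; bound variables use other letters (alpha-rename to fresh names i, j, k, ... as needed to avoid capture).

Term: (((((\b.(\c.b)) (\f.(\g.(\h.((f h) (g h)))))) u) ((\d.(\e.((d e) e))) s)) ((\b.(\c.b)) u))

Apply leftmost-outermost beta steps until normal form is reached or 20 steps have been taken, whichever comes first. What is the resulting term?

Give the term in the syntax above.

Answer: (\h.(((s h) h) u))

Derivation:
Step 0: (((((\b.(\c.b)) (\f.(\g.(\h.((f h) (g h)))))) u) ((\d.(\e.((d e) e))) s)) ((\b.(\c.b)) u))
Step 1: ((((\c.(\f.(\g.(\h.((f h) (g h)))))) u) ((\d.(\e.((d e) e))) s)) ((\b.(\c.b)) u))
Step 2: (((\f.(\g.(\h.((f h) (g h))))) ((\d.(\e.((d e) e))) s)) ((\b.(\c.b)) u))
Step 3: ((\g.(\h.((((\d.(\e.((d e) e))) s) h) (g h)))) ((\b.(\c.b)) u))
Step 4: (\h.((((\d.(\e.((d e) e))) s) h) (((\b.(\c.b)) u) h)))
Step 5: (\h.(((\e.((s e) e)) h) (((\b.(\c.b)) u) h)))
Step 6: (\h.(((s h) h) (((\b.(\c.b)) u) h)))
Step 7: (\h.(((s h) h) ((\c.u) h)))
Step 8: (\h.(((s h) h) u))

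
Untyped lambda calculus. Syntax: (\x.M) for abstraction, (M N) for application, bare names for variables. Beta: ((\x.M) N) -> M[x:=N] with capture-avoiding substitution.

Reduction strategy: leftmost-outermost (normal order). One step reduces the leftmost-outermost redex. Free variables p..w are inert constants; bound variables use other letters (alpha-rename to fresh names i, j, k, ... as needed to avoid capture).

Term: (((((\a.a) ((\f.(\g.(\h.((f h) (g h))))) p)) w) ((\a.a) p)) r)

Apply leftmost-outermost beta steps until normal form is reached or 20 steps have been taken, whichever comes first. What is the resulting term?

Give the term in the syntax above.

Answer: (((p p) (w p)) r)

Derivation:
Step 0: (((((\a.a) ((\f.(\g.(\h.((f h) (g h))))) p)) w) ((\a.a) p)) r)
Step 1: (((((\f.(\g.(\h.((f h) (g h))))) p) w) ((\a.a) p)) r)
Step 2: ((((\g.(\h.((p h) (g h)))) w) ((\a.a) p)) r)
Step 3: (((\h.((p h) (w h))) ((\a.a) p)) r)
Step 4: (((p ((\a.a) p)) (w ((\a.a) p))) r)
Step 5: (((p p) (w ((\a.a) p))) r)
Step 6: (((p p) (w p)) r)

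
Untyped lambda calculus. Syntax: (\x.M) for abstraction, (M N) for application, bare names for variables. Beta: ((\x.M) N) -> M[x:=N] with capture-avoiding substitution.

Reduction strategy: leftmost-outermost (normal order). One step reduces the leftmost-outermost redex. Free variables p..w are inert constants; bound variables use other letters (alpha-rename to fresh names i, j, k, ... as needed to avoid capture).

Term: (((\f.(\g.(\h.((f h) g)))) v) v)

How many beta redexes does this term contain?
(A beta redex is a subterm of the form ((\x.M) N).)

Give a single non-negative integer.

Answer: 1

Derivation:
Term: (((\f.(\g.(\h.((f h) g)))) v) v)
  Redex: ((\f.(\g.(\h.((f h) g)))) v)
Total redexes: 1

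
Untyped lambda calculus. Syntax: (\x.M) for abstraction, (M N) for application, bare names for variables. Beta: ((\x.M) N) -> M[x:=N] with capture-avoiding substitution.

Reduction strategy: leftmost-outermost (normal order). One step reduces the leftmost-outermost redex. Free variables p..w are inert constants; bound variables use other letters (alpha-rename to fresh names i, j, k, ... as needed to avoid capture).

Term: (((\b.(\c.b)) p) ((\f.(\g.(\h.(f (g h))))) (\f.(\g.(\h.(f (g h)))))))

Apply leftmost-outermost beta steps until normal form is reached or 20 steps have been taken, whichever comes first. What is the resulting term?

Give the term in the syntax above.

Answer: p

Derivation:
Step 0: (((\b.(\c.b)) p) ((\f.(\g.(\h.(f (g h))))) (\f.(\g.(\h.(f (g h)))))))
Step 1: ((\c.p) ((\f.(\g.(\h.(f (g h))))) (\f.(\g.(\h.(f (g h)))))))
Step 2: p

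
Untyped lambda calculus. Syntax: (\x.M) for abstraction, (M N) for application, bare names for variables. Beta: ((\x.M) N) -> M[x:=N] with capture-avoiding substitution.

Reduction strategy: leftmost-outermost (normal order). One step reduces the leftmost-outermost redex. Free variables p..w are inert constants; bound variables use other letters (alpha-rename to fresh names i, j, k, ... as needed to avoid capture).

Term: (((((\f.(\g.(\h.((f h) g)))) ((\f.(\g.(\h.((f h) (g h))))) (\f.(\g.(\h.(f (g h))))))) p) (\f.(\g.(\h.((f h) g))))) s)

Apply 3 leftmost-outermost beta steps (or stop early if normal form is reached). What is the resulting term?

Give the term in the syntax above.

Step 0: (((((\f.(\g.(\h.((f h) g)))) ((\f.(\g.(\h.((f h) (g h))))) (\f.(\g.(\h.(f (g h))))))) p) (\f.(\g.(\h.((f h) g))))) s)
Step 1: ((((\g.(\h.((((\f.(\g.(\h.((f h) (g h))))) (\f.(\g.(\h.(f (g h)))))) h) g))) p) (\f.(\g.(\h.((f h) g))))) s)
Step 2: (((\h.((((\f.(\g.(\h.((f h) (g h))))) (\f.(\g.(\h.(f (g h)))))) h) p)) (\f.(\g.(\h.((f h) g))))) s)
Step 3: (((((\f.(\g.(\h.((f h) (g h))))) (\f.(\g.(\h.(f (g h)))))) (\f.(\g.(\h.((f h) g))))) p) s)

Answer: (((((\f.(\g.(\h.((f h) (g h))))) (\f.(\g.(\h.(f (g h)))))) (\f.(\g.(\h.((f h) g))))) p) s)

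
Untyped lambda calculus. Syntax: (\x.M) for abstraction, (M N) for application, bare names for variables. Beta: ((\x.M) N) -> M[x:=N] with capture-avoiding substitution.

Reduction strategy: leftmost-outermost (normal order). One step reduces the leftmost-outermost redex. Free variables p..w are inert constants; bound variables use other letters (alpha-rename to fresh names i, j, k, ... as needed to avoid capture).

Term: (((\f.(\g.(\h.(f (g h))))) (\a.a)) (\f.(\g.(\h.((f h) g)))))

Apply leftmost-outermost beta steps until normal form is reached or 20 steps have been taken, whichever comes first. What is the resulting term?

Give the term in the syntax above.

Answer: (\h.(\g.(\i.((h i) g))))

Derivation:
Step 0: (((\f.(\g.(\h.(f (g h))))) (\a.a)) (\f.(\g.(\h.((f h) g)))))
Step 1: ((\g.(\h.((\a.a) (g h)))) (\f.(\g.(\h.((f h) g)))))
Step 2: (\h.((\a.a) ((\f.(\g.(\h.((f h) g)))) h)))
Step 3: (\h.((\f.(\g.(\h.((f h) g)))) h))
Step 4: (\h.(\g.(\i.((h i) g))))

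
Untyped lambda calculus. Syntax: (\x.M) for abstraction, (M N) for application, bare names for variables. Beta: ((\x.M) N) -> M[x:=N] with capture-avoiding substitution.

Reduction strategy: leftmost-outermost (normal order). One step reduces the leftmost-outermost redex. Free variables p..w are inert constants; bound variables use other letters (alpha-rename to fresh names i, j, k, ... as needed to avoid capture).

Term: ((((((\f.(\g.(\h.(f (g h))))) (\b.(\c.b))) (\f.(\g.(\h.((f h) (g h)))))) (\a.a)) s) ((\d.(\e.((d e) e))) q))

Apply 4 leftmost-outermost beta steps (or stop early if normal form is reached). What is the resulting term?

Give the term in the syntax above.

Answer: (((\c.((\f.(\g.(\h.((f h) (g h))))) (\a.a))) s) ((\d.(\e.((d e) e))) q))

Derivation:
Step 0: ((((((\f.(\g.(\h.(f (g h))))) (\b.(\c.b))) (\f.(\g.(\h.((f h) (g h)))))) (\a.a)) s) ((\d.(\e.((d e) e))) q))
Step 1: (((((\g.(\h.((\b.(\c.b)) (g h)))) (\f.(\g.(\h.((f h) (g h)))))) (\a.a)) s) ((\d.(\e.((d e) e))) q))
Step 2: ((((\h.((\b.(\c.b)) ((\f.(\g.(\h.((f h) (g h))))) h))) (\a.a)) s) ((\d.(\e.((d e) e))) q))
Step 3: ((((\b.(\c.b)) ((\f.(\g.(\h.((f h) (g h))))) (\a.a))) s) ((\d.(\e.((d e) e))) q))
Step 4: (((\c.((\f.(\g.(\h.((f h) (g h))))) (\a.a))) s) ((\d.(\e.((d e) e))) q))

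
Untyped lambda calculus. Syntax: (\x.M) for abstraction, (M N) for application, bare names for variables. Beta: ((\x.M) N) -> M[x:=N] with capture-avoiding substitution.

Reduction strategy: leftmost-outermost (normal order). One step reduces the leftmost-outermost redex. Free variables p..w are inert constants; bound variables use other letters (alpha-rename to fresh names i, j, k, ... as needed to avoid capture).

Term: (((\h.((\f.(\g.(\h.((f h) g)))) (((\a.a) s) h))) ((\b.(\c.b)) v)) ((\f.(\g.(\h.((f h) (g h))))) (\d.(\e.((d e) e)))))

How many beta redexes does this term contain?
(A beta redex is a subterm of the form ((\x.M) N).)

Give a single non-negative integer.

Term: (((\h.((\f.(\g.(\h.((f h) g)))) (((\a.a) s) h))) ((\b.(\c.b)) v)) ((\f.(\g.(\h.((f h) (g h))))) (\d.(\e.((d e) e)))))
  Redex: ((\h.((\f.(\g.(\h.((f h) g)))) (((\a.a) s) h))) ((\b.(\c.b)) v))
  Redex: ((\f.(\g.(\h.((f h) g)))) (((\a.a) s) h))
  Redex: ((\a.a) s)
  Redex: ((\b.(\c.b)) v)
  Redex: ((\f.(\g.(\h.((f h) (g h))))) (\d.(\e.((d e) e))))
Total redexes: 5

Answer: 5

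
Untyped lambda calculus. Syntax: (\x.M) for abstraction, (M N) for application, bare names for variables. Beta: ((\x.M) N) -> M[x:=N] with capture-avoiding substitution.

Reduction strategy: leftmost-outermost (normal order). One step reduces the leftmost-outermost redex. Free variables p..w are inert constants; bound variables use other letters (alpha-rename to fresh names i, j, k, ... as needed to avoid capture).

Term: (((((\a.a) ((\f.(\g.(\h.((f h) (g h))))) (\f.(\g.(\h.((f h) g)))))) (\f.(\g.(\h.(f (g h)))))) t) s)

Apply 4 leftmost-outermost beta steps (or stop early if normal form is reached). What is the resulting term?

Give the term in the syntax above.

Step 0: (((((\a.a) ((\f.(\g.(\h.((f h) (g h))))) (\f.(\g.(\h.((f h) g)))))) (\f.(\g.(\h.(f (g h)))))) t) s)
Step 1: (((((\f.(\g.(\h.((f h) (g h))))) (\f.(\g.(\h.((f h) g))))) (\f.(\g.(\h.(f (g h)))))) t) s)
Step 2: ((((\g.(\h.(((\f.(\g.(\h.((f h) g)))) h) (g h)))) (\f.(\g.(\h.(f (g h)))))) t) s)
Step 3: (((\h.(((\f.(\g.(\h.((f h) g)))) h) ((\f.(\g.(\h.(f (g h))))) h))) t) s)
Step 4: ((((\f.(\g.(\h.((f h) g)))) t) ((\f.(\g.(\h.(f (g h))))) t)) s)

Answer: ((((\f.(\g.(\h.((f h) g)))) t) ((\f.(\g.(\h.(f (g h))))) t)) s)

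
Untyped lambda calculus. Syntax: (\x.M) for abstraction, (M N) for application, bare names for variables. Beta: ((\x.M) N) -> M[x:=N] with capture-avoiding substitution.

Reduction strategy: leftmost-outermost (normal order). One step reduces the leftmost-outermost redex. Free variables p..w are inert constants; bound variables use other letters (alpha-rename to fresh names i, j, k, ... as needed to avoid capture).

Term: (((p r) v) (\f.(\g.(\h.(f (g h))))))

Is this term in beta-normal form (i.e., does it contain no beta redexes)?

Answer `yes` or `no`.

Term: (((p r) v) (\f.(\g.(\h.(f (g h))))))
No beta redexes found.

Answer: yes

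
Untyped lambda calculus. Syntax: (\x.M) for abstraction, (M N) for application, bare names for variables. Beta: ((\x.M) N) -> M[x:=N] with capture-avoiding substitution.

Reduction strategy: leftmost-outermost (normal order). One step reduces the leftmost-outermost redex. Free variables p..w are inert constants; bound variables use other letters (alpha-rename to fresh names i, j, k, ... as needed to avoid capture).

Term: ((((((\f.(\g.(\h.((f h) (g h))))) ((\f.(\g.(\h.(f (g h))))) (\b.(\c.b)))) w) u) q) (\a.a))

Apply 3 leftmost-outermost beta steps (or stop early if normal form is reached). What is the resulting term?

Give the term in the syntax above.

Answer: ((((((\f.(\g.(\h.(f (g h))))) (\b.(\c.b))) u) (w u)) q) (\a.a))

Derivation:
Step 0: ((((((\f.(\g.(\h.((f h) (g h))))) ((\f.(\g.(\h.(f (g h))))) (\b.(\c.b)))) w) u) q) (\a.a))
Step 1: (((((\g.(\h.((((\f.(\g.(\h.(f (g h))))) (\b.(\c.b))) h) (g h)))) w) u) q) (\a.a))
Step 2: ((((\h.((((\f.(\g.(\h.(f (g h))))) (\b.(\c.b))) h) (w h))) u) q) (\a.a))
Step 3: ((((((\f.(\g.(\h.(f (g h))))) (\b.(\c.b))) u) (w u)) q) (\a.a))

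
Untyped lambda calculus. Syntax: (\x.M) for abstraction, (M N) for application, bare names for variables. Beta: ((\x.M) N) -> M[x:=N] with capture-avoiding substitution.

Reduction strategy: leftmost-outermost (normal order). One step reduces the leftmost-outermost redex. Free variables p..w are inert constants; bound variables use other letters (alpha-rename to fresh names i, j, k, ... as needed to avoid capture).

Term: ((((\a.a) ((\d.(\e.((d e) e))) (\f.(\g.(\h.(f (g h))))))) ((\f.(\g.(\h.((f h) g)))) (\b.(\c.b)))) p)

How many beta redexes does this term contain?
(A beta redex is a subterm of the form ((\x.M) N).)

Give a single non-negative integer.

Answer: 3

Derivation:
Term: ((((\a.a) ((\d.(\e.((d e) e))) (\f.(\g.(\h.(f (g h))))))) ((\f.(\g.(\h.((f h) g)))) (\b.(\c.b)))) p)
  Redex: ((\a.a) ((\d.(\e.((d e) e))) (\f.(\g.(\h.(f (g h)))))))
  Redex: ((\d.(\e.((d e) e))) (\f.(\g.(\h.(f (g h))))))
  Redex: ((\f.(\g.(\h.((f h) g)))) (\b.(\c.b)))
Total redexes: 3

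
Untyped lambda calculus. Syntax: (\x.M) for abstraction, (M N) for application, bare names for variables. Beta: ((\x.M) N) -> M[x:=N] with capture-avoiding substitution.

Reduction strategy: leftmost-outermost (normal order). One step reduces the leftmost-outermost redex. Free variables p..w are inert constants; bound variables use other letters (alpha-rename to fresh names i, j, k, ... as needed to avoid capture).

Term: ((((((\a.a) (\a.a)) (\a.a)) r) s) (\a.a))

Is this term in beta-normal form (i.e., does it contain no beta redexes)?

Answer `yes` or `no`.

Answer: no

Derivation:
Term: ((((((\a.a) (\a.a)) (\a.a)) r) s) (\a.a))
Found 1 beta redex(es).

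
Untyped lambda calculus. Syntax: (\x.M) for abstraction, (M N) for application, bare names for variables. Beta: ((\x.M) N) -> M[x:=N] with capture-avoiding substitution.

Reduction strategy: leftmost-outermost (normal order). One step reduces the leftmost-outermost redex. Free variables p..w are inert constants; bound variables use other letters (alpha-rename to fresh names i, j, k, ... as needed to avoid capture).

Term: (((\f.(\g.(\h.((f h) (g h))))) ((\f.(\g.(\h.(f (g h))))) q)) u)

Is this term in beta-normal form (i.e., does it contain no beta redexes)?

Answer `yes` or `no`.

Answer: no

Derivation:
Term: (((\f.(\g.(\h.((f h) (g h))))) ((\f.(\g.(\h.(f (g h))))) q)) u)
Found 2 beta redex(es).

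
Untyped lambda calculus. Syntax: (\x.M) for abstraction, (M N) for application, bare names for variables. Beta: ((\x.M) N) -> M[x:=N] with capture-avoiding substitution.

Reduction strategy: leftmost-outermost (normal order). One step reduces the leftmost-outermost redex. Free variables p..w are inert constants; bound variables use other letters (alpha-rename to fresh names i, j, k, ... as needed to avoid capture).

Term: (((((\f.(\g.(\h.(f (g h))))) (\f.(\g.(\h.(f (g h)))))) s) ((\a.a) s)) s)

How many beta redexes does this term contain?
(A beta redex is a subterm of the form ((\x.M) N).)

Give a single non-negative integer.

Term: (((((\f.(\g.(\h.(f (g h))))) (\f.(\g.(\h.(f (g h)))))) s) ((\a.a) s)) s)
  Redex: ((\f.(\g.(\h.(f (g h))))) (\f.(\g.(\h.(f (g h))))))
  Redex: ((\a.a) s)
Total redexes: 2

Answer: 2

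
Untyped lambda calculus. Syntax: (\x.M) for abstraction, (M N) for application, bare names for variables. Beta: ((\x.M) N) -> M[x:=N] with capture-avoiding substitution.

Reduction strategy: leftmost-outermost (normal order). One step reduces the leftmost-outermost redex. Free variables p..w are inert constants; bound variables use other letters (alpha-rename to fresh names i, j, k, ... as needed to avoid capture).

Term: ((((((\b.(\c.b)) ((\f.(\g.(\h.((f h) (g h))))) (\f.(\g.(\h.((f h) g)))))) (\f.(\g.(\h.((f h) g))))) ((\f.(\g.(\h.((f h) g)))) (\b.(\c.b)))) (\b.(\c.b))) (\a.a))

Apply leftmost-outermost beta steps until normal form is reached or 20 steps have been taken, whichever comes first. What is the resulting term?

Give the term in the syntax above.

Answer: (\a.a)

Derivation:
Step 0: ((((((\b.(\c.b)) ((\f.(\g.(\h.((f h) (g h))))) (\f.(\g.(\h.((f h) g)))))) (\f.(\g.(\h.((f h) g))))) ((\f.(\g.(\h.((f h) g)))) (\b.(\c.b)))) (\b.(\c.b))) (\a.a))
Step 1: (((((\c.((\f.(\g.(\h.((f h) (g h))))) (\f.(\g.(\h.((f h) g)))))) (\f.(\g.(\h.((f h) g))))) ((\f.(\g.(\h.((f h) g)))) (\b.(\c.b)))) (\b.(\c.b))) (\a.a))
Step 2: (((((\f.(\g.(\h.((f h) (g h))))) (\f.(\g.(\h.((f h) g))))) ((\f.(\g.(\h.((f h) g)))) (\b.(\c.b)))) (\b.(\c.b))) (\a.a))
Step 3: ((((\g.(\h.(((\f.(\g.(\h.((f h) g)))) h) (g h)))) ((\f.(\g.(\h.((f h) g)))) (\b.(\c.b)))) (\b.(\c.b))) (\a.a))
Step 4: (((\h.(((\f.(\g.(\h.((f h) g)))) h) (((\f.(\g.(\h.((f h) g)))) (\b.(\c.b))) h))) (\b.(\c.b))) (\a.a))
Step 5: ((((\f.(\g.(\h.((f h) g)))) (\b.(\c.b))) (((\f.(\g.(\h.((f h) g)))) (\b.(\c.b))) (\b.(\c.b)))) (\a.a))
Step 6: (((\g.(\h.(((\b.(\c.b)) h) g))) (((\f.(\g.(\h.((f h) g)))) (\b.(\c.b))) (\b.(\c.b)))) (\a.a))
Step 7: ((\h.(((\b.(\c.b)) h) (((\f.(\g.(\h.((f h) g)))) (\b.(\c.b))) (\b.(\c.b))))) (\a.a))
Step 8: (((\b.(\c.b)) (\a.a)) (((\f.(\g.(\h.((f h) g)))) (\b.(\c.b))) (\b.(\c.b))))
Step 9: ((\c.(\a.a)) (((\f.(\g.(\h.((f h) g)))) (\b.(\c.b))) (\b.(\c.b))))
Step 10: (\a.a)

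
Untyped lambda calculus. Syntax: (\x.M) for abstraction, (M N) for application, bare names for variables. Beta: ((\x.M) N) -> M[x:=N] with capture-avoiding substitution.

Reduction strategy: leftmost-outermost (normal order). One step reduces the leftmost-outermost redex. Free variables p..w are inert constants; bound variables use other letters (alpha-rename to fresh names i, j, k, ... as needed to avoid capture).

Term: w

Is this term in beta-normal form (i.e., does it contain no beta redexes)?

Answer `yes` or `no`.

Answer: yes

Derivation:
Term: w
No beta redexes found.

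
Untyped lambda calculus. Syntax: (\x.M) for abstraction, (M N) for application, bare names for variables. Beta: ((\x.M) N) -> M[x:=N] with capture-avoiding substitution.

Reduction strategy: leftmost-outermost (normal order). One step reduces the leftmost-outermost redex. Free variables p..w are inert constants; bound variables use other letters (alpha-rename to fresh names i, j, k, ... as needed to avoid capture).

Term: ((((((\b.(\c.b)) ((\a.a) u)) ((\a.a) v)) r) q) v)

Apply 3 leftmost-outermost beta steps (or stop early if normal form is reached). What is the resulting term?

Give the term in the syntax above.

Answer: (((u r) q) v)

Derivation:
Step 0: ((((((\b.(\c.b)) ((\a.a) u)) ((\a.a) v)) r) q) v)
Step 1: (((((\c.((\a.a) u)) ((\a.a) v)) r) q) v)
Step 2: (((((\a.a) u) r) q) v)
Step 3: (((u r) q) v)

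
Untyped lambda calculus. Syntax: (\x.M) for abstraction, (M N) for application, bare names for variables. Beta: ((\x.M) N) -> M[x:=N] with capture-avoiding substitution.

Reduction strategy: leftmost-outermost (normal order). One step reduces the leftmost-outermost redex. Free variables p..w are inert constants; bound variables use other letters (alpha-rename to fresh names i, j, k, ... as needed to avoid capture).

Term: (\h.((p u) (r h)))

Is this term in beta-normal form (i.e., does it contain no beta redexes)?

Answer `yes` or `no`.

Term: (\h.((p u) (r h)))
No beta redexes found.

Answer: yes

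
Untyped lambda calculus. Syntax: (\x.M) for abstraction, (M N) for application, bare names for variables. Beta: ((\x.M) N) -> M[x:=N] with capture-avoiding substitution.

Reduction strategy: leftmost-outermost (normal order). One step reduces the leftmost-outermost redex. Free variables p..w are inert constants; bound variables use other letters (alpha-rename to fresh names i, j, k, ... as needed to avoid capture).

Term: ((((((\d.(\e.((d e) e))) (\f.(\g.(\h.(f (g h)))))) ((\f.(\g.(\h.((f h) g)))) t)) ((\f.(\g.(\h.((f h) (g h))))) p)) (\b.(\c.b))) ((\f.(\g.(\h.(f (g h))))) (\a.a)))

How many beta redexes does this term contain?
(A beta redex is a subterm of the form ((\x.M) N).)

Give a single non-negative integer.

Term: ((((((\d.(\e.((d e) e))) (\f.(\g.(\h.(f (g h)))))) ((\f.(\g.(\h.((f h) g)))) t)) ((\f.(\g.(\h.((f h) (g h))))) p)) (\b.(\c.b))) ((\f.(\g.(\h.(f (g h))))) (\a.a)))
  Redex: ((\d.(\e.((d e) e))) (\f.(\g.(\h.(f (g h))))))
  Redex: ((\f.(\g.(\h.((f h) g)))) t)
  Redex: ((\f.(\g.(\h.((f h) (g h))))) p)
  Redex: ((\f.(\g.(\h.(f (g h))))) (\a.a))
Total redexes: 4

Answer: 4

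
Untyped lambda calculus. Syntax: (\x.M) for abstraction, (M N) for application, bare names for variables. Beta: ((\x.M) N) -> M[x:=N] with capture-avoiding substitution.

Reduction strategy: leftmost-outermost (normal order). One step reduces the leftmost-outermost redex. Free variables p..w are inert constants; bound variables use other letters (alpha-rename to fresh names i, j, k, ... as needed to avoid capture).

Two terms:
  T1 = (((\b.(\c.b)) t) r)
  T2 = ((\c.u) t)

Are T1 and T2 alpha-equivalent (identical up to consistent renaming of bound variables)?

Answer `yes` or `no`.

Answer: no

Derivation:
Term 1: (((\b.(\c.b)) t) r)
Term 2: ((\c.u) t)
Alpha-equivalence: compare structure up to binder renaming.
Result: False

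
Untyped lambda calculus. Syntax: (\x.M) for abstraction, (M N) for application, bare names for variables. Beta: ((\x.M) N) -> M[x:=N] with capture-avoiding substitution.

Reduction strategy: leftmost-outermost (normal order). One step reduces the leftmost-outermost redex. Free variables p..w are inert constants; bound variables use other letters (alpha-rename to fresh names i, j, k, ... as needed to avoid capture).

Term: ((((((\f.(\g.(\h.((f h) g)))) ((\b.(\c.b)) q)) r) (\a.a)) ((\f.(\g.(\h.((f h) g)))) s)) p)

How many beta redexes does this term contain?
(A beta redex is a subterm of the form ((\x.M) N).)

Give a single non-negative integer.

Term: ((((((\f.(\g.(\h.((f h) g)))) ((\b.(\c.b)) q)) r) (\a.a)) ((\f.(\g.(\h.((f h) g)))) s)) p)
  Redex: ((\f.(\g.(\h.((f h) g)))) ((\b.(\c.b)) q))
  Redex: ((\b.(\c.b)) q)
  Redex: ((\f.(\g.(\h.((f h) g)))) s)
Total redexes: 3

Answer: 3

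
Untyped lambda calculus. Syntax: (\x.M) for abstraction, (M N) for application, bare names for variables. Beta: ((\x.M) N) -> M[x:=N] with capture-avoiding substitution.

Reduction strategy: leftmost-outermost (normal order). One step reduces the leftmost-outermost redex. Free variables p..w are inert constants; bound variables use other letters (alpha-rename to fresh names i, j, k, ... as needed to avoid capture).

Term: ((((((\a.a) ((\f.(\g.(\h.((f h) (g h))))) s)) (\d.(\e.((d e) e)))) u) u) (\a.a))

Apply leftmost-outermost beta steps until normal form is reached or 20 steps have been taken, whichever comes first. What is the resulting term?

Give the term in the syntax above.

Step 0: ((((((\a.a) ((\f.(\g.(\h.((f h) (g h))))) s)) (\d.(\e.((d e) e)))) u) u) (\a.a))
Step 1: ((((((\f.(\g.(\h.((f h) (g h))))) s) (\d.(\e.((d e) e)))) u) u) (\a.a))
Step 2: (((((\g.(\h.((s h) (g h)))) (\d.(\e.((d e) e)))) u) u) (\a.a))
Step 3: ((((\h.((s h) ((\d.(\e.((d e) e))) h))) u) u) (\a.a))
Step 4: ((((s u) ((\d.(\e.((d e) e))) u)) u) (\a.a))
Step 5: ((((s u) (\e.((u e) e))) u) (\a.a))

Answer: ((((s u) (\e.((u e) e))) u) (\a.a))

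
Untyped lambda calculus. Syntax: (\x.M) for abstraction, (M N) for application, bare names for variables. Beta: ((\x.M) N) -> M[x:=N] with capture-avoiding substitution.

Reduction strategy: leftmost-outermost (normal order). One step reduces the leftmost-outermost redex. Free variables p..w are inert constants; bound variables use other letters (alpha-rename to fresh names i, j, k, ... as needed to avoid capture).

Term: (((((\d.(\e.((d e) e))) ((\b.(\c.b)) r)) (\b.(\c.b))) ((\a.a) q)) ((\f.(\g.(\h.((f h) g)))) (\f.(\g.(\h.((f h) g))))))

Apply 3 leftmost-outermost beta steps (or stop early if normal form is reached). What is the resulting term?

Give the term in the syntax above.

Answer: (((((\c.r) (\b.(\c.b))) (\b.(\c.b))) ((\a.a) q)) ((\f.(\g.(\h.((f h) g)))) (\f.(\g.(\h.((f h) g))))))

Derivation:
Step 0: (((((\d.(\e.((d e) e))) ((\b.(\c.b)) r)) (\b.(\c.b))) ((\a.a) q)) ((\f.(\g.(\h.((f h) g)))) (\f.(\g.(\h.((f h) g))))))
Step 1: ((((\e.((((\b.(\c.b)) r) e) e)) (\b.(\c.b))) ((\a.a) q)) ((\f.(\g.(\h.((f h) g)))) (\f.(\g.(\h.((f h) g))))))
Step 2: ((((((\b.(\c.b)) r) (\b.(\c.b))) (\b.(\c.b))) ((\a.a) q)) ((\f.(\g.(\h.((f h) g)))) (\f.(\g.(\h.((f h) g))))))
Step 3: (((((\c.r) (\b.(\c.b))) (\b.(\c.b))) ((\a.a) q)) ((\f.(\g.(\h.((f h) g)))) (\f.(\g.(\h.((f h) g))))))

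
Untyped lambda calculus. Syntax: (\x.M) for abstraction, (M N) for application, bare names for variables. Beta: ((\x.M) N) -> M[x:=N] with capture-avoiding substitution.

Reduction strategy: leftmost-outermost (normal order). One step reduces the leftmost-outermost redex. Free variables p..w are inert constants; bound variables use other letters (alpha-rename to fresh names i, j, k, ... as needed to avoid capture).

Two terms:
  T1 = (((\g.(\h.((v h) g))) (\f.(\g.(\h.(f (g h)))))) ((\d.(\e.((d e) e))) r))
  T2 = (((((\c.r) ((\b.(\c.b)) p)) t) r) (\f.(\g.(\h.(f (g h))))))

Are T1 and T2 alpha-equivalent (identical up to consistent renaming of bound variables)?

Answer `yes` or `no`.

Answer: no

Derivation:
Term 1: (((\g.(\h.((v h) g))) (\f.(\g.(\h.(f (g h)))))) ((\d.(\e.((d e) e))) r))
Term 2: (((((\c.r) ((\b.(\c.b)) p)) t) r) (\f.(\g.(\h.(f (g h))))))
Alpha-equivalence: compare structure up to binder renaming.
Result: False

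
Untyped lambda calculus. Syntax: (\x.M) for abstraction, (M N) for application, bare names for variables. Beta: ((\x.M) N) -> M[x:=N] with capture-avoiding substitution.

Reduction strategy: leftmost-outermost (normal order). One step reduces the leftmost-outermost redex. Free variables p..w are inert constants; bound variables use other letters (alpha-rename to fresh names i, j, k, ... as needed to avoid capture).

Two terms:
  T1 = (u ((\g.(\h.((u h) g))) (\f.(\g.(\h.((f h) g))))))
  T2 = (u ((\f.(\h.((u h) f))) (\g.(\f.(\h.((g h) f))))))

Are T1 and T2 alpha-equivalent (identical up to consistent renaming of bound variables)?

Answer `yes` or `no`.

Term 1: (u ((\g.(\h.((u h) g))) (\f.(\g.(\h.((f h) g))))))
Term 2: (u ((\f.(\h.((u h) f))) (\g.(\f.(\h.((g h) f))))))
Alpha-equivalence: compare structure up to binder renaming.
Result: True

Answer: yes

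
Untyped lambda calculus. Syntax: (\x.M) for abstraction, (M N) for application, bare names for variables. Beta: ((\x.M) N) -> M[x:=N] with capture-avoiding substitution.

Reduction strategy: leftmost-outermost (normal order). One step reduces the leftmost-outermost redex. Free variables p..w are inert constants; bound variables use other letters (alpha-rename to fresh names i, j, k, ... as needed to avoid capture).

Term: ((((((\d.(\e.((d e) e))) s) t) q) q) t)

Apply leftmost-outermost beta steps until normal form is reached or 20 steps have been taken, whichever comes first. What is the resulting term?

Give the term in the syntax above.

Answer: (((((s t) t) q) q) t)

Derivation:
Step 0: ((((((\d.(\e.((d e) e))) s) t) q) q) t)
Step 1: (((((\e.((s e) e)) t) q) q) t)
Step 2: (((((s t) t) q) q) t)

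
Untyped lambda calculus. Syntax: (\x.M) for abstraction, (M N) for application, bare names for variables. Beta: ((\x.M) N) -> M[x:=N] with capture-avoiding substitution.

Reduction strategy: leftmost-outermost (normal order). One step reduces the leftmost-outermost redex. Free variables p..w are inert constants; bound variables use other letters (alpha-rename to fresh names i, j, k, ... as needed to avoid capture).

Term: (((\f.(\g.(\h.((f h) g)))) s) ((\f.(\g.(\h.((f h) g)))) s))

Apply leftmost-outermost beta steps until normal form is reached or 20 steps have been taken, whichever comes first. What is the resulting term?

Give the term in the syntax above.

Answer: (\h.((s h) (\g.(\h.((s h) g)))))

Derivation:
Step 0: (((\f.(\g.(\h.((f h) g)))) s) ((\f.(\g.(\h.((f h) g)))) s))
Step 1: ((\g.(\h.((s h) g))) ((\f.(\g.(\h.((f h) g)))) s))
Step 2: (\h.((s h) ((\f.(\g.(\h.((f h) g)))) s)))
Step 3: (\h.((s h) (\g.(\h.((s h) g)))))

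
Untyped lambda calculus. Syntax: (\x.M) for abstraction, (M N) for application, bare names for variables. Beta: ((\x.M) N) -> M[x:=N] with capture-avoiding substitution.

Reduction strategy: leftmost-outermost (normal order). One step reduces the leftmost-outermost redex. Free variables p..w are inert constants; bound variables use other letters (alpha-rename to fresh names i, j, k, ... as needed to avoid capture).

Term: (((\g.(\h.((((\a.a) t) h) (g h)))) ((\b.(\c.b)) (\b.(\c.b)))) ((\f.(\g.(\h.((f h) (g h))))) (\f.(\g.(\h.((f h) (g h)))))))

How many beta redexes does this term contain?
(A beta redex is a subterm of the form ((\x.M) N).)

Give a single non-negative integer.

Term: (((\g.(\h.((((\a.a) t) h) (g h)))) ((\b.(\c.b)) (\b.(\c.b)))) ((\f.(\g.(\h.((f h) (g h))))) (\f.(\g.(\h.((f h) (g h)))))))
  Redex: ((\g.(\h.((((\a.a) t) h) (g h)))) ((\b.(\c.b)) (\b.(\c.b))))
  Redex: ((\a.a) t)
  Redex: ((\b.(\c.b)) (\b.(\c.b)))
  Redex: ((\f.(\g.(\h.((f h) (g h))))) (\f.(\g.(\h.((f h) (g h))))))
Total redexes: 4

Answer: 4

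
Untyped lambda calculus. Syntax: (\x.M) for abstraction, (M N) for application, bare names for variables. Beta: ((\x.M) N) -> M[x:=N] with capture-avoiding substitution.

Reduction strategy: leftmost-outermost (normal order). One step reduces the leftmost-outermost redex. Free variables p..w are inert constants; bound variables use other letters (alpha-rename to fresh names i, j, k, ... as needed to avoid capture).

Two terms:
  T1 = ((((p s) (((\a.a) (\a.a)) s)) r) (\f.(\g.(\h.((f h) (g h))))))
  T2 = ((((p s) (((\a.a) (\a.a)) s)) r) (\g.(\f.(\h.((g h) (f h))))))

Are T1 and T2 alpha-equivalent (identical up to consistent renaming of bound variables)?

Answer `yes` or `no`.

Term 1: ((((p s) (((\a.a) (\a.a)) s)) r) (\f.(\g.(\h.((f h) (g h))))))
Term 2: ((((p s) (((\a.a) (\a.a)) s)) r) (\g.(\f.(\h.((g h) (f h))))))
Alpha-equivalence: compare structure up to binder renaming.
Result: True

Answer: yes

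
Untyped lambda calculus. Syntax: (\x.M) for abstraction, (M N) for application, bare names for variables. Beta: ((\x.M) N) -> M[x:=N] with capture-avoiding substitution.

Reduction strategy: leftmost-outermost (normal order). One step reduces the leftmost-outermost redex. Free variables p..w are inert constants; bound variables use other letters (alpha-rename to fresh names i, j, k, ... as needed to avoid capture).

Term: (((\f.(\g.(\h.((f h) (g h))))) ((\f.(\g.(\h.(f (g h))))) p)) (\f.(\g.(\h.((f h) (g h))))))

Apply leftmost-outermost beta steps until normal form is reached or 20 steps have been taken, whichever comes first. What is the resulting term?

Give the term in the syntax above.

Step 0: (((\f.(\g.(\h.((f h) (g h))))) ((\f.(\g.(\h.(f (g h))))) p)) (\f.(\g.(\h.((f h) (g h))))))
Step 1: ((\g.(\h.((((\f.(\g.(\h.(f (g h))))) p) h) (g h)))) (\f.(\g.(\h.((f h) (g h))))))
Step 2: (\h.((((\f.(\g.(\h.(f (g h))))) p) h) ((\f.(\g.(\h.((f h) (g h))))) h)))
Step 3: (\h.(((\g.(\h.(p (g h)))) h) ((\f.(\g.(\h.((f h) (g h))))) h)))
Step 4: (\h.((\i.(p (h i))) ((\f.(\g.(\h.((f h) (g h))))) h)))
Step 5: (\h.(p (h ((\f.(\g.(\h.((f h) (g h))))) h))))
Step 6: (\h.(p (h (\g.(\i.((h i) (g i)))))))

Answer: (\h.(p (h (\g.(\i.((h i) (g i)))))))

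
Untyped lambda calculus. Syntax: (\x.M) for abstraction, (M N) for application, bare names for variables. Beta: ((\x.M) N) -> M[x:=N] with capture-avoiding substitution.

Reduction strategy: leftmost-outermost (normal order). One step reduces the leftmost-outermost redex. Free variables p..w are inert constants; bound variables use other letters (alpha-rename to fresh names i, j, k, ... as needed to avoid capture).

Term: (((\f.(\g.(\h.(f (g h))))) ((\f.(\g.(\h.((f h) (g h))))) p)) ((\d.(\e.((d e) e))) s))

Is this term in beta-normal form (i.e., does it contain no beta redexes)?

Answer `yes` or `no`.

Term: (((\f.(\g.(\h.(f (g h))))) ((\f.(\g.(\h.((f h) (g h))))) p)) ((\d.(\e.((d e) e))) s))
Found 3 beta redex(es).

Answer: no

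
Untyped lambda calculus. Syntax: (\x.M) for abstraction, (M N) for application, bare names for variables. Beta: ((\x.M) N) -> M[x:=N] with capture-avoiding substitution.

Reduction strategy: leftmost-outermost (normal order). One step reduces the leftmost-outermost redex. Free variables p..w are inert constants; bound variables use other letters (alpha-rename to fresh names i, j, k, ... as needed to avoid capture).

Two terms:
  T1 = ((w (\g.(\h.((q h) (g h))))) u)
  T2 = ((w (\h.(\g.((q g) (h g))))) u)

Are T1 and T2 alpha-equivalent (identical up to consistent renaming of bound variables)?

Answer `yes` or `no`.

Answer: yes

Derivation:
Term 1: ((w (\g.(\h.((q h) (g h))))) u)
Term 2: ((w (\h.(\g.((q g) (h g))))) u)
Alpha-equivalence: compare structure up to binder renaming.
Result: True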